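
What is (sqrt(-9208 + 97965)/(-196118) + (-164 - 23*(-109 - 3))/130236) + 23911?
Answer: 259506284/10853 - sqrt(88757)/196118 ≈ 23911.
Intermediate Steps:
(sqrt(-9208 + 97965)/(-196118) + (-164 - 23*(-109 - 3))/130236) + 23911 = (sqrt(88757)*(-1/196118) + (-164 - 23*(-112))*(1/130236)) + 23911 = (-sqrt(88757)/196118 + (-164 + 2576)*(1/130236)) + 23911 = (-sqrt(88757)/196118 + 2412*(1/130236)) + 23911 = (-sqrt(88757)/196118 + 201/10853) + 23911 = (201/10853 - sqrt(88757)/196118) + 23911 = 259506284/10853 - sqrt(88757)/196118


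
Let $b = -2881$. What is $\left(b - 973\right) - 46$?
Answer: $-3900$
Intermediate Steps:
$\left(b - 973\right) - 46 = \left(-2881 - 973\right) - 46 = -3854 - 46 = -3900$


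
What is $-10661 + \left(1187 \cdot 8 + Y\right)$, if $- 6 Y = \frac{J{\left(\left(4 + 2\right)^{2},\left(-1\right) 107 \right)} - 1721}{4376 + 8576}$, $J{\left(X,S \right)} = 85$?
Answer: $- \frac{22633211}{19428} \approx -1165.0$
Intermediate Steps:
$Y = \frac{409}{19428}$ ($Y = - \frac{\left(85 - 1721\right) \frac{1}{4376 + 8576}}{6} = - \frac{\left(-1636\right) \frac{1}{12952}}{6} = \left(- \frac{1}{6}\right) \left(- \frac{409}{3238}\right) = \frac{409}{19428} \approx 0.021052$)
$-10661 + \left(1187 \cdot 8 + Y\right) = -10661 + \left(1187 \cdot 8 + \frac{409}{19428}\right) = -10661 + \left(9496 + \frac{409}{19428}\right) = -10661 + \frac{184488697}{19428} = - \frac{22633211}{19428}$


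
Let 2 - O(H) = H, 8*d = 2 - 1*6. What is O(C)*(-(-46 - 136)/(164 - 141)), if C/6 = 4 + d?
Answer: -3458/23 ≈ -150.35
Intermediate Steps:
d = -½ (d = (2 - 1*6)/8 = (2 - 6)/8 = (⅛)*(-4) = -½ ≈ -0.50000)
C = 21 (C = 6*(4 - ½) = 6*(7/2) = 21)
O(H) = 2 - H
O(C)*(-(-46 - 136)/(164 - 141)) = (2 - 1*21)*(-(-46 - 136)/(164 - 141)) = (2 - 21)*(-(-182)/23) = -(-19)*(-182*1/23) = -(-19)*(-182)/23 = -19*182/23 = -3458/23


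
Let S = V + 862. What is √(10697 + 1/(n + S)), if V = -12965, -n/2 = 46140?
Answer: 5*√4662099473434/104383 ≈ 103.43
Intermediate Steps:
n = -92280 (n = -2*46140 = -92280)
S = -12103 (S = -12965 + 862 = -12103)
√(10697 + 1/(n + S)) = √(10697 + 1/(-92280 - 12103)) = √(10697 + 1/(-104383)) = √(10697 - 1/104383) = √(1116584950/104383) = 5*√4662099473434/104383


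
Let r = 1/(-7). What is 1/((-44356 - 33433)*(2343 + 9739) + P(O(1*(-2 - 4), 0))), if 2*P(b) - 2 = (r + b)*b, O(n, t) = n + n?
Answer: -7/6578926369 ≈ -1.0640e-9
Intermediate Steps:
r = -⅐ ≈ -0.14286
O(n, t) = 2*n
P(b) = 1 + b*(-⅐ + b)/2 (P(b) = 1 + ((-⅐ + b)*b)/2 = 1 + (b*(-⅐ + b))/2 = 1 + b*(-⅐ + b)/2)
1/((-44356 - 33433)*(2343 + 9739) + P(O(1*(-2 - 4), 0))) = 1/((-44356 - 33433)*(2343 + 9739) + (1 + (2*(1*(-2 - 4)))²/2 - 1*(-2 - 4)/7)) = 1/(-77789*12082 + (1 + (2*(1*(-6)))²/2 - 1*(-6)/7)) = 1/(-939846698 + (1 + (2*(-6))²/2 - (-6)/7)) = 1/(-939846698 + (1 + (½)*(-12)² - 1/14*(-12))) = 1/(-939846698 + (1 + (½)*144 + 6/7)) = 1/(-939846698 + (1 + 72 + 6/7)) = 1/(-939846698 + 517/7) = 1/(-6578926369/7) = -7/6578926369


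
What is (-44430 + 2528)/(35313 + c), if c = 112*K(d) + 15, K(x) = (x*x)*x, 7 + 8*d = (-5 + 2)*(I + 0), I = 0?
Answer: -1340864/1128095 ≈ -1.1886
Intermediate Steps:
d = -7/8 (d = -7/8 + ((-5 + 2)*(0 + 0))/8 = -7/8 + (-3*0)/8 = -7/8 + (⅛)*0 = -7/8 + 0 = -7/8 ≈ -0.87500)
K(x) = x³ (K(x) = x²*x = x³)
c = -1921/32 (c = 112*(-7/8)³ + 15 = 112*(-343/512) + 15 = -2401/32 + 15 = -1921/32 ≈ -60.031)
(-44430 + 2528)/(35313 + c) = (-44430 + 2528)/(35313 - 1921/32) = -41902/1128095/32 = -41902*32/1128095 = -1340864/1128095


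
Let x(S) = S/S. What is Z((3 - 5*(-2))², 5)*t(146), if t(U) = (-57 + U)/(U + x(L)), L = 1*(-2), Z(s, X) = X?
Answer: 445/147 ≈ 3.0272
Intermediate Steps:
L = -2
x(S) = 1
t(U) = (-57 + U)/(1 + U) (t(U) = (-57 + U)/(U + 1) = (-57 + U)/(1 + U))
Z((3 - 5*(-2))², 5)*t(146) = 5*((-57 + 146)/(1 + 146)) = 5*(89/147) = 445/147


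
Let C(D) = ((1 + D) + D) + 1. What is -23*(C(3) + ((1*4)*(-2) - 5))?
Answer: 115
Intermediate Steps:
C(D) = 2 + 2*D (C(D) = (1 + 2*D) + 1 = 2 + 2*D)
-23*(C(3) + ((1*4)*(-2) - 5)) = -23*((2 + 2*3) + ((1*4)*(-2) - 5)) = -23*((2 + 6) + (4*(-2) - 5)) = -23*(8 + (-8 - 5)) = -23*(8 - 13) = -23*(-5) = 115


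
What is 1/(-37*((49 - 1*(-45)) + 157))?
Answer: -1/9287 ≈ -0.00010768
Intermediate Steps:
1/(-37*((49 - 1*(-45)) + 157)) = 1/(-37*((49 + 45) + 157)) = 1/(-37*(94 + 157)) = 1/(-37*251) = 1/(-9287) = -1/9287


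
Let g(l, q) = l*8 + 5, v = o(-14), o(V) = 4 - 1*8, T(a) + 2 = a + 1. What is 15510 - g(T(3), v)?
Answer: 15489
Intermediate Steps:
T(a) = -1 + a (T(a) = -2 + (a + 1) = -2 + (1 + a) = -1 + a)
o(V) = -4 (o(V) = 4 - 8 = -4)
v = -4
g(l, q) = 5 + 8*l (g(l, q) = 8*l + 5 = 5 + 8*l)
15510 - g(T(3), v) = 15510 - (5 + 8*(-1 + 3)) = 15510 - (5 + 8*2) = 15510 - (5 + 16) = 15510 - 1*21 = 15510 - 21 = 15489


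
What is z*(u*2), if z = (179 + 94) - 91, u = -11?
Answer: -4004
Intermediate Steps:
z = 182 (z = 273 - 91 = 182)
z*(u*2) = 182*(-11*2) = 182*(-22) = -4004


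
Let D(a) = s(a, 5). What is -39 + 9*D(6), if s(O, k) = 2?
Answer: -21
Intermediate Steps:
D(a) = 2
-39 + 9*D(6) = -39 + 9*2 = -39 + 18 = -21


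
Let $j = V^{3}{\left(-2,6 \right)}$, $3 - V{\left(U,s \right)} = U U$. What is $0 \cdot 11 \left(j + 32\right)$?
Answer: $0$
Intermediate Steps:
$V{\left(U,s \right)} = 3 - U^{2}$ ($V{\left(U,s \right)} = 3 - U U = 3 - U^{2}$)
$j = -1$ ($j = \left(3 - \left(-2\right)^{2}\right)^{3} = \left(3 - 4\right)^{3} = \left(-1\right)^{3} = -1$)
$0 \cdot 11 \left(j + 32\right) = 0 \cdot 11 \left(-1 + 32\right) = 0 \cdot 31 = 0$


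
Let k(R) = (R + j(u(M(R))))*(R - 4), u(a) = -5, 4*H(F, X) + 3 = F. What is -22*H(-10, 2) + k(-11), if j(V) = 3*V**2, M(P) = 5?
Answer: -1777/2 ≈ -888.50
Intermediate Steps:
H(F, X) = -3/4 + F/4
k(R) = (-4 + R)*(75 + R) (k(R) = (R + 3*(-5)**2)*(R - 4) = (R + 3*25)*(-4 + R) = (R + 75)*(-4 + R) = (75 + R)*(-4 + R) = (-4 + R)*(75 + R))
-22*H(-10, 2) + k(-11) = -22*(-3/4 + (1/4)*(-10)) + (-300 + (-11)**2 + 71*(-11)) = -22*(-3/4 - 5/2) + (-300 + 121 - 781) = -22*(-13/4) - 960 = 143/2 - 960 = -1777/2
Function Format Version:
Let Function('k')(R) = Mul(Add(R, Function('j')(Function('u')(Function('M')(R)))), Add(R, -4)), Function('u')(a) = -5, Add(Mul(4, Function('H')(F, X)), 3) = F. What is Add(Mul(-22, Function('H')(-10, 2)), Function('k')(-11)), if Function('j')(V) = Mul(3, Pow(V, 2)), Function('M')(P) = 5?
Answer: Rational(-1777, 2) ≈ -888.50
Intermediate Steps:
Function('H')(F, X) = Add(Rational(-3, 4), Mul(Rational(1, 4), F))
Function('k')(R) = Mul(Add(-4, R), Add(75, R)) (Function('k')(R) = Mul(Add(R, Mul(3, Pow(-5, 2))), Add(R, -4)) = Mul(Add(R, Mul(3, 25)), Add(-4, R)) = Mul(Add(R, 75), Add(-4, R)) = Mul(Add(75, R), Add(-4, R)) = Mul(Add(-4, R), Add(75, R)))
Add(Mul(-22, Function('H')(-10, 2)), Function('k')(-11)) = Add(Mul(-22, Add(Rational(-3, 4), Mul(Rational(1, 4), -10))), Add(-300, Pow(-11, 2), Mul(71, -11))) = Add(Mul(-22, Add(Rational(-3, 4), Rational(-5, 2))), Add(-300, 121, -781)) = Add(Mul(-22, Rational(-13, 4)), -960) = Add(Rational(143, 2), -960) = Rational(-1777, 2)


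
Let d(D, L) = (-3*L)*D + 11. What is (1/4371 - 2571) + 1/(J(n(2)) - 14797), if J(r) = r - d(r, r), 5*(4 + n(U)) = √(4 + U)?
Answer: -765417412768753855/297711964493877 + 2875*√6/136221443374 ≈ -2571.0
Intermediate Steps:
n(U) = -4 + √(4 + U)/5
d(D, L) = 11 - 3*D*L (d(D, L) = -3*D*L + 11 = 11 - 3*D*L)
J(r) = -11 + r + 3*r² (J(r) = r - (11 - 3*r*r) = r - (11 - 3*r²) = r + (-11 + 3*r²) = -11 + r + 3*r²)
(1/4371 - 2571) + 1/(J(n(2)) - 14797) = (1/4371 - 2571) + 1/((-11 + (-4 + √(4 + 2)/5) + 3*(-4 + √(4 + 2)/5)²) - 14797) = (1/4371 - 2571) + 1/((-11 + (-4 + √6/5) + 3*(-4 + √6/5)²) - 14797) = -11237840/4371 + 1/((-15 + 3*(-4 + √6/5)² + √6/5) - 14797) = -11237840/4371 + 1/(-14812 + 3*(-4 + √6/5)² + √6/5)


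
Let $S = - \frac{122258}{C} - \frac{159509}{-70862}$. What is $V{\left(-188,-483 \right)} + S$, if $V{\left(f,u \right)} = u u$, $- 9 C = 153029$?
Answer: $\frac{2529874532002747}{10843940998} \approx 2.333 \cdot 10^{5}$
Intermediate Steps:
$C = - \frac{153029}{9}$ ($C = \left(- \frac{1}{9}\right) 153029 = - \frac{153029}{9} \approx -17003.0$)
$V{\left(f,u \right)} = u^{2}$
$S = \frac{102380520325}{10843940998}$ ($S = - \frac{122258}{- \frac{153029}{9}} - \frac{159509}{-70862} = \left(-122258\right) \left(- \frac{9}{153029}\right) - - \frac{159509}{70862} = \frac{1100322}{153029} + \frac{159509}{70862} = \frac{102380520325}{10843940998} \approx 9.4413$)
$V{\left(-188,-483 \right)} + S = \left(-483\right)^{2} + \frac{102380520325}{10843940998} = 233289 + \frac{102380520325}{10843940998} = \frac{2529874532002747}{10843940998}$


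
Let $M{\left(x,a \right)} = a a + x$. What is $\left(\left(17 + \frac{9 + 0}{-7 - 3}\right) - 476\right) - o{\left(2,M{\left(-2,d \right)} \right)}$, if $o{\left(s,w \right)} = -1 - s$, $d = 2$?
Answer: $- \frac{4569}{10} \approx -456.9$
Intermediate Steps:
$M{\left(x,a \right)} = x + a^{2}$ ($M{\left(x,a \right)} = a^{2} + x = x + a^{2}$)
$\left(\left(17 + \frac{9 + 0}{-7 - 3}\right) - 476\right) - o{\left(2,M{\left(-2,d \right)} \right)} = \left(\left(17 + \frac{9 + 0}{-7 - 3}\right) - 476\right) - \left(-1 - 2\right) = \left(\left(17 + \frac{9}{-10}\right) - 476\right) - \left(-1 - 2\right) = \left(\left(17 + 9 \left(- \frac{1}{10}\right)\right) - 476\right) - -3 = \left(\left(17 - \frac{9}{10}\right) - 476\right) + 3 = \left(\frac{161}{10} - 476\right) + 3 = - \frac{4599}{10} + 3 = - \frac{4569}{10}$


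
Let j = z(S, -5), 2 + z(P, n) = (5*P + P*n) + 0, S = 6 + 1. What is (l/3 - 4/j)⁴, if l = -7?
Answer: 1/81 ≈ 0.012346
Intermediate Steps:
S = 7
z(P, n) = -2 + 5*P + P*n (z(P, n) = -2 + ((5*P + P*n) + 0) = -2 + (5*P + P*n) = -2 + 5*P + P*n)
j = -2 (j = -2 + 5*7 + 7*(-5) = -2 + 35 - 35 = -2)
(l/3 - 4/j)⁴ = (-7/3 - 4/(-2))⁴ = (-7*⅓ - 4*(-½))⁴ = (-7/3 + 2)⁴ = (-⅓)⁴ = 1/81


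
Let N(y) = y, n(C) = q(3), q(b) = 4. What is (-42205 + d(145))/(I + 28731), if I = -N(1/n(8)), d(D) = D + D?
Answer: -167660/114923 ≈ -1.4589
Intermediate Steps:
d(D) = 2*D
n(C) = 4
I = -¼ (I = -1/4 = -1*¼ = -¼ ≈ -0.25000)
(-42205 + d(145))/(I + 28731) = (-42205 + 2*145)/(-¼ + 28731) = (-42205 + 290)/(114923/4) = -41915*4/114923 = -167660/114923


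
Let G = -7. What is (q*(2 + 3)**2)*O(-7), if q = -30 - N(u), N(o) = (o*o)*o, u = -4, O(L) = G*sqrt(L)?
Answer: -5950*I*sqrt(7) ≈ -15742.0*I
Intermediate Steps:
O(L) = -7*sqrt(L)
N(o) = o**3 (N(o) = o**2*o = o**3)
q = 34 (q = -30 - 1*(-4)**3 = -30 - 1*(-64) = -30 + 64 = 34)
(q*(2 + 3)**2)*O(-7) = (34*(2 + 3)**2)*(-7*I*sqrt(7)) = (34*5**2)*(-7*I*sqrt(7)) = (34*25)*(-7*I*sqrt(7)) = 850*(-7*I*sqrt(7)) = -5950*I*sqrt(7)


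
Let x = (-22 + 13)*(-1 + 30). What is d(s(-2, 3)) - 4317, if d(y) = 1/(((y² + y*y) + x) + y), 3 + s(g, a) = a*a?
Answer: -790012/183 ≈ -4317.0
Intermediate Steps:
x = -261 (x = -9*29 = -261)
s(g, a) = -3 + a² (s(g, a) = -3 + a*a = -3 + a²)
d(y) = 1/(-261 + y + 2*y²) (d(y) = 1/(((y² + y*y) - 261) + y) = 1/(((y² + y²) - 261) + y) = 1/((2*y² - 261) + y) = 1/((-261 + 2*y²) + y) = 1/(-261 + y + 2*y²))
d(s(-2, 3)) - 4317 = 1/(-261 + (-3 + 3²) + 2*(-3 + 3²)²) - 4317 = 1/(-261 + (-3 + 9) + 2*(-3 + 9)²) - 4317 = 1/(-261 + 6 + 2*6²) - 4317 = 1/(-261 + 6 + 2*36) - 4317 = 1/(-261 + 6 + 72) - 4317 = 1/(-183) - 4317 = -1/183 - 4317 = -790012/183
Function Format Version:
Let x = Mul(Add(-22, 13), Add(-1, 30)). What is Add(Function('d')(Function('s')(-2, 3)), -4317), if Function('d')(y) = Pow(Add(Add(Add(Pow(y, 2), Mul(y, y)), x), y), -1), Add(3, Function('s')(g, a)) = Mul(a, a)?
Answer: Rational(-790012, 183) ≈ -4317.0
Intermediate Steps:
x = -261 (x = Mul(-9, 29) = -261)
Function('s')(g, a) = Add(-3, Pow(a, 2)) (Function('s')(g, a) = Add(-3, Mul(a, a)) = Add(-3, Pow(a, 2)))
Function('d')(y) = Pow(Add(-261, y, Mul(2, Pow(y, 2))), -1) (Function('d')(y) = Pow(Add(Add(Add(Pow(y, 2), Mul(y, y)), -261), y), -1) = Pow(Add(Add(Add(Pow(y, 2), Pow(y, 2)), -261), y), -1) = Pow(Add(Add(Mul(2, Pow(y, 2)), -261), y), -1) = Pow(Add(Add(-261, Mul(2, Pow(y, 2))), y), -1) = Pow(Add(-261, y, Mul(2, Pow(y, 2))), -1))
Add(Function('d')(Function('s')(-2, 3)), -4317) = Add(Pow(Add(-261, Add(-3, Pow(3, 2)), Mul(2, Pow(Add(-3, Pow(3, 2)), 2))), -1), -4317) = Add(Pow(Add(-261, Add(-3, 9), Mul(2, Pow(Add(-3, 9), 2))), -1), -4317) = Add(Pow(Add(-261, 6, Mul(2, Pow(6, 2))), -1), -4317) = Add(Pow(Add(-261, 6, Mul(2, 36)), -1), -4317) = Add(Pow(Add(-261, 6, 72), -1), -4317) = Add(Pow(-183, -1), -4317) = Add(Rational(-1, 183), -4317) = Rational(-790012, 183)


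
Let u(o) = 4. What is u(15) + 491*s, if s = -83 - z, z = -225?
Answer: 69726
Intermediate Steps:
s = 142 (s = -83 - 1*(-225) = -83 + 225 = 142)
u(15) + 491*s = 4 + 491*142 = 4 + 69722 = 69726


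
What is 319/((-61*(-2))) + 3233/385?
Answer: 517241/46970 ≈ 11.012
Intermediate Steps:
319/((-61*(-2))) + 3233/385 = 319/122 + 3233*(1/385) = 319*(1/122) + 3233/385 = 319/122 + 3233/385 = 517241/46970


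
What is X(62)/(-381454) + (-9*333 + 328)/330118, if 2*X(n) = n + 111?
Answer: -1046655933/125924831572 ≈ -0.0083117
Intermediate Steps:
X(n) = 111/2 + n/2 (X(n) = (n + 111)/2 = (111 + n)/2 = 111/2 + n/2)
X(62)/(-381454) + (-9*333 + 328)/330118 = (111/2 + (1/2)*62)/(-381454) + (-9*333 + 328)/330118 = (111/2 + 31)*(-1/381454) + (-2997 + 328)*(1/330118) = (173/2)*(-1/381454) - 2669*1/330118 = -173/762908 - 2669/330118 = -1046655933/125924831572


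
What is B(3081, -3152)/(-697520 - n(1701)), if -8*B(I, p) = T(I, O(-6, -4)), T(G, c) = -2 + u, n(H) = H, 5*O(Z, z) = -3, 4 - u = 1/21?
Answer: 41/117469128 ≈ 3.4903e-7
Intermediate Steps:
u = 83/21 (u = 4 - 1/21 = 83/21 ≈ 3.9524)
O(Z, z) = -⅗ (O(Z, z) = (⅕)*(-3) = -⅗)
T(G, c) = 41/21 (T(G, c) = -2 + 83/21 = 41/21)
B(I, p) = -41/168 (B(I, p) = -⅛*41/21 = -41/168)
B(3081, -3152)/(-697520 - n(1701)) = -41/(168*(-697520 - 1*1701)) = -41/(168*(-697520 - 1701)) = -41/168/(-699221) = -41/168*(-1/699221) = 41/117469128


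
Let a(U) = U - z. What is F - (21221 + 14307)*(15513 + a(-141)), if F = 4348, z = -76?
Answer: -548832196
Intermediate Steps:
a(U) = 76 + U (a(U) = U - 1*(-76) = U + 76 = 76 + U)
F - (21221 + 14307)*(15513 + a(-141)) = 4348 - (21221 + 14307)*(15513 + (76 - 141)) = 4348 - 35528*(15513 - 65) = 4348 - 35528*15448 = 4348 - 1*548836544 = 4348 - 548836544 = -548832196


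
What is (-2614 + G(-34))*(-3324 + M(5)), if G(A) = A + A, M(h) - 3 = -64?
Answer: 9078570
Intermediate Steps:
M(h) = -61 (M(h) = 3 - 64 = -61)
G(A) = 2*A
(-2614 + G(-34))*(-3324 + M(5)) = (-2614 + 2*(-34))*(-3324 - 61) = (-2614 - 68)*(-3385) = -2682*(-3385) = 9078570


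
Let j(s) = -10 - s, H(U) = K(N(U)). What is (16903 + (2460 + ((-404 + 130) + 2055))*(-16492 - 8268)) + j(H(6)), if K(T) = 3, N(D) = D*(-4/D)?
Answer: -104990270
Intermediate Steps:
N(D) = -4
H(U) = 3
(16903 + (2460 + ((-404 + 130) + 2055))*(-16492 - 8268)) + j(H(6)) = (16903 + (2460 + ((-404 + 130) + 2055))*(-16492 - 8268)) + (-10 - 1*3) = (16903 + (2460 + (-274 + 2055))*(-24760)) + (-10 - 3) = (16903 + (2460 + 1781)*(-24760)) - 13 = (16903 + 4241*(-24760)) - 13 = (16903 - 105007160) - 13 = -104990257 - 13 = -104990270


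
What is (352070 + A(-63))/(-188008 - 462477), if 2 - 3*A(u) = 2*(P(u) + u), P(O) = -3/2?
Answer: -96031/177405 ≈ -0.54131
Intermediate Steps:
P(O) = -3/2 (P(O) = -3*½ = -3/2)
A(u) = 5/3 - 2*u/3 (A(u) = ⅔ - 2*(-3/2 + u)/3 = ⅔ - (-3 + 2*u)/3 = ⅔ + (1 - 2*u/3) = 5/3 - 2*u/3)
(352070 + A(-63))/(-188008 - 462477) = (352070 + (5/3 - ⅔*(-63)))/(-188008 - 462477) = (352070 + (5/3 + 42))/(-650485) = (352070 + 131/3)*(-1/650485) = (1056341/3)*(-1/650485) = -96031/177405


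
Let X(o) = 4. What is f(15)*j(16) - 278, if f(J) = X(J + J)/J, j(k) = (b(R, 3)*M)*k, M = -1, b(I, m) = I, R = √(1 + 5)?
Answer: -278 - 64*√6/15 ≈ -288.45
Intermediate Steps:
R = √6 ≈ 2.4495
j(k) = -k*√6 (j(k) = (√6*(-1))*k = (-√6)*k = -k*√6)
f(J) = 4/J
f(15)*j(16) - 278 = (4/15)*(-1*16*√6) - 278 = (4*(1/15))*(-16*√6) - 278 = 4*(-16*√6)/15 - 278 = -64*√6/15 - 278 = -278 - 64*√6/15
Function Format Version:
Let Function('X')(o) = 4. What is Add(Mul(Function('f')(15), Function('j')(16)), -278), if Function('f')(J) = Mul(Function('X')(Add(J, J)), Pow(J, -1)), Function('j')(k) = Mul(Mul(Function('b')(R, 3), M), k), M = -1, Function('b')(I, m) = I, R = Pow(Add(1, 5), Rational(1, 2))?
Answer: Add(-278, Mul(Rational(-64, 15), Pow(6, Rational(1, 2)))) ≈ -288.45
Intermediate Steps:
R = Pow(6, Rational(1, 2)) ≈ 2.4495
Function('j')(k) = Mul(-1, k, Pow(6, Rational(1, 2))) (Function('j')(k) = Mul(Mul(Pow(6, Rational(1, 2)), -1), k) = Mul(Mul(-1, Pow(6, Rational(1, 2))), k) = Mul(-1, k, Pow(6, Rational(1, 2))))
Function('f')(J) = Mul(4, Pow(J, -1))
Add(Mul(Function('f')(15), Function('j')(16)), -278) = Add(Mul(Mul(4, Pow(15, -1)), Mul(-1, 16, Pow(6, Rational(1, 2)))), -278) = Add(Mul(Mul(4, Rational(1, 15)), Mul(-16, Pow(6, Rational(1, 2)))), -278) = Add(Mul(Rational(4, 15), Mul(-16, Pow(6, Rational(1, 2)))), -278) = Add(Mul(Rational(-64, 15), Pow(6, Rational(1, 2))), -278) = Add(-278, Mul(Rational(-64, 15), Pow(6, Rational(1, 2))))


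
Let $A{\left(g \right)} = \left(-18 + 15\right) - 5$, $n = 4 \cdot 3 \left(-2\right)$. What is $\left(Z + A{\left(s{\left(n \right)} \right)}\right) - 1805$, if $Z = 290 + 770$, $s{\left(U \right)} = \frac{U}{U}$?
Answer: $-753$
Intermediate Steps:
$n = -24$ ($n = 12 \left(-2\right) = -24$)
$s{\left(U \right)} = 1$
$A{\left(g \right)} = -8$ ($A{\left(g \right)} = -3 - 5 = -8$)
$Z = 1060$
$\left(Z + A{\left(s{\left(n \right)} \right)}\right) - 1805 = \left(1060 - 8\right) - 1805 = 1052 - 1805 = -753$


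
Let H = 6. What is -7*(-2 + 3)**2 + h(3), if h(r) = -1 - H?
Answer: -14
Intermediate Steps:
h(r) = -7 (h(r) = -1 - 1*6 = -1 - 6 = -7)
-7*(-2 + 3)**2 + h(3) = -7*(-2 + 3)**2 - 7 = -7*1**2 - 7 = -7*1 - 7 = -7 - 7 = -14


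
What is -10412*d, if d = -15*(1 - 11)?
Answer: -1561800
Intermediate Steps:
d = 150 (d = -15*(-10) = 150)
-10412*d = -10412*150 = -1561800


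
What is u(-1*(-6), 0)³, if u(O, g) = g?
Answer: 0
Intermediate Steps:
u(-1*(-6), 0)³ = 0³ = 0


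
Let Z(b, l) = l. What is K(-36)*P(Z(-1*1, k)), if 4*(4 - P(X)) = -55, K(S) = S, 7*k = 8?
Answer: -639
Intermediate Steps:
k = 8/7 (k = (⅐)*8 = 8/7 ≈ 1.1429)
P(X) = 71/4 (P(X) = 4 - ¼*(-55) = 4 + 55/4 = 71/4)
K(-36)*P(Z(-1*1, k)) = -36*71/4 = -639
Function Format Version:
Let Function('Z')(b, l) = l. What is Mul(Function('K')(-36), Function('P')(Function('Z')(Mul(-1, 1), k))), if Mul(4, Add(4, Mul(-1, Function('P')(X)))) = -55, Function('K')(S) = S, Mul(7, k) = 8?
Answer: -639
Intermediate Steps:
k = Rational(8, 7) (k = Mul(Rational(1, 7), 8) = Rational(8, 7) ≈ 1.1429)
Function('P')(X) = Rational(71, 4) (Function('P')(X) = Add(4, Mul(Rational(-1, 4), -55)) = Add(4, Rational(55, 4)) = Rational(71, 4))
Mul(Function('K')(-36), Function('P')(Function('Z')(Mul(-1, 1), k))) = Mul(-36, Rational(71, 4)) = -639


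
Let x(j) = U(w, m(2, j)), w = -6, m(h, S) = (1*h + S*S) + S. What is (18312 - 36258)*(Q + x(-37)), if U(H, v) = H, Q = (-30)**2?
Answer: -16043724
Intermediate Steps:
Q = 900
m(h, S) = S + h + S**2 (m(h, S) = (h + S**2) + S = S + h + S**2)
x(j) = -6
(18312 - 36258)*(Q + x(-37)) = (18312 - 36258)*(900 - 6) = -17946*894 = -16043724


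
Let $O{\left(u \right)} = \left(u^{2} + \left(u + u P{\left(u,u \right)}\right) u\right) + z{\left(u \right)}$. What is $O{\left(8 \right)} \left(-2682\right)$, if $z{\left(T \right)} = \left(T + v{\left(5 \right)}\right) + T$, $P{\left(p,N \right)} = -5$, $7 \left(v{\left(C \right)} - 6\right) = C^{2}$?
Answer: $\frac{3124530}{7} \approx 4.4636 \cdot 10^{5}$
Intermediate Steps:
$v{\left(C \right)} = 6 + \frac{C^{2}}{7}$
$z{\left(T \right)} = \frac{67}{7} + 2 T$ ($z{\left(T \right)} = \left(T + \left(6 + \frac{5^{2}}{7}\right)\right) + T = \left(T + \left(6 + \frac{1}{7} \cdot 25\right)\right) + T = \left(T + \left(6 + \frac{25}{7}\right)\right) + T = \left(T + \frac{67}{7}\right) + T = \left(\frac{67}{7} + T\right) + T = \frac{67}{7} + 2 T$)
$O{\left(u \right)} = \frac{67}{7} - 3 u^{2} + 2 u$ ($O{\left(u \right)} = \left(u^{2} + \left(u + u \left(-5\right)\right) u\right) + \left(\frac{67}{7} + 2 u\right) = \left(u^{2} + \left(u - 5 u\right) u\right) + \left(\frac{67}{7} + 2 u\right) = \left(u^{2} + - 4 u u\right) + \left(\frac{67}{7} + 2 u\right) = \left(u^{2} - 4 u^{2}\right) + \left(\frac{67}{7} + 2 u\right) = - 3 u^{2} + \left(\frac{67}{7} + 2 u\right) = \frac{67}{7} - 3 u^{2} + 2 u$)
$O{\left(8 \right)} \left(-2682\right) = \left(\frac{67}{7} - 3 \cdot 8^{2} + 2 \cdot 8\right) \left(-2682\right) = \left(\frac{67}{7} - 192 + 16\right) \left(-2682\right) = \left(- \frac{1165}{7}\right) \left(-2682\right) = \frac{3124530}{7}$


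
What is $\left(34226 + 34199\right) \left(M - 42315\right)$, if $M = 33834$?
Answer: $-580312425$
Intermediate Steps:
$\left(34226 + 34199\right) \left(M - 42315\right) = \left(34226 + 34199\right) \left(33834 - 42315\right) = 68425 \left(-8481\right) = -580312425$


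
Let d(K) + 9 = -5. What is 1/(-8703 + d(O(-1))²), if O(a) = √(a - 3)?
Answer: -1/8507 ≈ -0.00011755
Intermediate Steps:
O(a) = √(-3 + a)
d(K) = -14 (d(K) = -9 - 5 = -14)
1/(-8703 + d(O(-1))²) = 1/(-8703 + (-14)²) = 1/(-8703 + 196) = 1/(-8507) = -1/8507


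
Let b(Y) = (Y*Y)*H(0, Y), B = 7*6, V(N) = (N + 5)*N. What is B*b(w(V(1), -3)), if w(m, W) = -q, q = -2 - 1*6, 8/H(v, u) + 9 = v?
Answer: -7168/3 ≈ -2389.3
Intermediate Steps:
H(v, u) = 8/(-9 + v)
q = -8 (q = -2 - 6 = -8)
V(N) = N*(5 + N) (V(N) = (5 + N)*N = N*(5 + N))
w(m, W) = 8 (w(m, W) = -1*(-8) = 8)
B = 42
b(Y) = -8*Y**2/9 (b(Y) = (Y*Y)*(8/(-9 + 0)) = Y**2*(8/(-9)) = Y**2*(8*(-1/9)) = Y**2*(-8/9) = -8*Y**2/9)
B*b(w(V(1), -3)) = 42*(-8/9*8**2) = 42*(-8/9*64) = 42*(-512/9) = -7168/3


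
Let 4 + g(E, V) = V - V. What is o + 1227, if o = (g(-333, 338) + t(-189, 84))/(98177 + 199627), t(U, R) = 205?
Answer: 121801903/99268 ≈ 1227.0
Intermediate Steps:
g(E, V) = -4 (g(E, V) = -4 + (V - V) = -4 + 0 = -4)
o = 67/99268 (o = (-4 + 205)/(98177 + 199627) = 201/297804 = 201*(1/297804) = 67/99268 ≈ 0.00067494)
o + 1227 = 67/99268 + 1227 = 121801903/99268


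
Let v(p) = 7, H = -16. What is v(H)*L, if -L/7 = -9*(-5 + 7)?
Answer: 882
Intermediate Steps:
L = 126 (L = -(-63)*(-5 + 7) = -(-63)*2 = -7*(-18) = 126)
v(H)*L = 7*126 = 882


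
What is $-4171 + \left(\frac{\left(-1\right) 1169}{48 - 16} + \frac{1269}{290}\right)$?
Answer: $- \frac{19502641}{4640} \approx -4203.2$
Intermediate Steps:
$-4171 + \left(\frac{\left(-1\right) 1169}{48 - 16} + \frac{1269}{290}\right) = -4171 + \left(- \frac{1169}{32} + 1269 \cdot \frac{1}{290}\right) = -4171 + \left(\left(-1169\right) \frac{1}{32} + \frac{1269}{290}\right) = -4171 + \left(- \frac{1169}{32} + \frac{1269}{290}\right) = -4171 - \frac{149201}{4640} = - \frac{19502641}{4640}$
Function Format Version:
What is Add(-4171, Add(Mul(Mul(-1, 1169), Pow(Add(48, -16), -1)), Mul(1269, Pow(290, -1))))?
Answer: Rational(-19502641, 4640) ≈ -4203.2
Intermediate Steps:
Add(-4171, Add(Mul(Mul(-1, 1169), Pow(Add(48, -16), -1)), Mul(1269, Pow(290, -1)))) = Add(-4171, Add(Mul(-1169, Pow(32, -1)), Mul(1269, Rational(1, 290)))) = Add(-4171, Add(Mul(-1169, Rational(1, 32)), Rational(1269, 290))) = Add(-4171, Add(Rational(-1169, 32), Rational(1269, 290))) = Add(-4171, Rational(-149201, 4640)) = Rational(-19502641, 4640)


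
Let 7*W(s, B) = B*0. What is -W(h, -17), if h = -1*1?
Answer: 0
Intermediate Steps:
h = -1
W(s, B) = 0 (W(s, B) = (B*0)/7 = (⅐)*0 = 0)
-W(h, -17) = -1*0 = 0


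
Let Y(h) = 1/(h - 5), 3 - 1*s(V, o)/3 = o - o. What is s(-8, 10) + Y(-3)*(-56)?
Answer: 16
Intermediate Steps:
s(V, o) = 9 (s(V, o) = 9 - 3*(o - o) = 9 - 3*0 = 9 + 0 = 9)
Y(h) = 1/(-5 + h)
s(-8, 10) + Y(-3)*(-56) = 9 - 56/(-5 - 3) = 9 - 56/(-8) = 9 - ⅛*(-56) = 9 + 7 = 16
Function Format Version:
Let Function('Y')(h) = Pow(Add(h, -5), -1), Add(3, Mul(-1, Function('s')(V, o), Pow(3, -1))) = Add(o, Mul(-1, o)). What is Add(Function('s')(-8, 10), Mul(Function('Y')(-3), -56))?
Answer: 16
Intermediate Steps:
Function('s')(V, o) = 9 (Function('s')(V, o) = Add(9, Mul(-3, Add(o, Mul(-1, o)))) = Add(9, Mul(-3, 0)) = Add(9, 0) = 9)
Function('Y')(h) = Pow(Add(-5, h), -1)
Add(Function('s')(-8, 10), Mul(Function('Y')(-3), -56)) = Add(9, Mul(Pow(Add(-5, -3), -1), -56)) = Add(9, Mul(Pow(-8, -1), -56)) = Add(9, Mul(Rational(-1, 8), -56)) = Add(9, 7) = 16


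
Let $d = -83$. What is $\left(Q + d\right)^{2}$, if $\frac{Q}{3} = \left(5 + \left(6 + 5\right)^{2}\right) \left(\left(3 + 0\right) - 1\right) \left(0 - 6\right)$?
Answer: $21335161$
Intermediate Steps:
$Q = -4536$ ($Q = 3 \left(5 + \left(6 + 5\right)^{2}\right) \left(\left(3 + 0\right) - 1\right) \left(0 - 6\right) = 3 \left(5 + 11^{2}\right) \left(3 - 1\right) \left(-6\right) = 3 \left(5 + 121\right) 2 \left(-6\right) = 3 \cdot 126 \cdot 2 \left(-6\right) = 3 \cdot 252 \left(-6\right) = 3 \left(-1512\right) = -4536$)
$\left(Q + d\right)^{2} = \left(-4536 - 83\right)^{2} = \left(-4619\right)^{2} = 21335161$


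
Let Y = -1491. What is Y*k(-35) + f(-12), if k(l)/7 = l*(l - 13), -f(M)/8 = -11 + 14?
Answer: -17534184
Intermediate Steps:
f(M) = -24 (f(M) = -8*(-11 + 14) = -8*3 = -24)
k(l) = 7*l*(-13 + l) (k(l) = 7*(l*(l - 13)) = 7*(l*(-13 + l)) = 7*l*(-13 + l))
Y*k(-35) + f(-12) = -10437*(-35)*(-13 - 35) - 24 = -10437*(-35)*(-48) - 24 = -1491*11760 - 24 = -17534160 - 24 = -17534184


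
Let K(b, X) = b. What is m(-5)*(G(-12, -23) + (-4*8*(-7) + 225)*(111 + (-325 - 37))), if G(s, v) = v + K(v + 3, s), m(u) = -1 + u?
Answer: 676452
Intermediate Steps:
G(s, v) = 3 + 2*v (G(s, v) = v + (v + 3) = v + (3 + v) = 3 + 2*v)
m(-5)*(G(-12, -23) + (-4*8*(-7) + 225)*(111 + (-325 - 37))) = (-1 - 5)*((3 + 2*(-23)) + (-4*8*(-7) + 225)*(111 + (-325 - 37))) = -6*((3 - 46) + (-32*(-7) + 225)*(111 - 362)) = -6*(-43 + (224 + 225)*(-251)) = -6*(-43 + 449*(-251)) = -6*(-43 - 112699) = -6*(-112742) = 676452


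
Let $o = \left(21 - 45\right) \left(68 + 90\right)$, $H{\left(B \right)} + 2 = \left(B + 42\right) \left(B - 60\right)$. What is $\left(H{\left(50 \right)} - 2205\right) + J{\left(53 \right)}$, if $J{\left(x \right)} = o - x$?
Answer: $-6972$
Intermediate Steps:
$H{\left(B \right)} = -2 + \left(-60 + B\right) \left(42 + B\right)$ ($H{\left(B \right)} = -2 + \left(B + 42\right) \left(B - 60\right) = -2 + \left(42 + B\right) \left(-60 + B\right) = -2 + \left(-60 + B\right) \left(42 + B\right)$)
$o = -3792$ ($o = \left(-24\right) 158 = -3792$)
$J{\left(x \right)} = -3792 - x$
$\left(H{\left(50 \right)} - 2205\right) + J{\left(53 \right)} = \left(\left(-2522 + 50^{2} - 900\right) - 2205\right) - 3845 = \left(\left(-2522 + 2500 - 900\right) - 2205\right) - 3845 = \left(-922 - 2205\right) - 3845 = -3127 - 3845 = -6972$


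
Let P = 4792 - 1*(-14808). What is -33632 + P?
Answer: -14032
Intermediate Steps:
P = 19600 (P = 4792 + 14808 = 19600)
-33632 + P = -33632 + 19600 = -14032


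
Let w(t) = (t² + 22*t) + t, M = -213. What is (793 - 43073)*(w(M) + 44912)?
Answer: -3609950960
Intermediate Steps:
w(t) = t² + 23*t
(793 - 43073)*(w(M) + 44912) = (793 - 43073)*(-213*(23 - 213) + 44912) = -42280*(-213*(-190) + 44912) = -42280*(40470 + 44912) = -42280*85382 = -3609950960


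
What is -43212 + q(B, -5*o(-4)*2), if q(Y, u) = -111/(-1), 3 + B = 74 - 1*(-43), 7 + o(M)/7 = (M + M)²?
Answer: -43101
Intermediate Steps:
o(M) = -49 + 28*M² (o(M) = -49 + 7*(M + M)² = -49 + 7*(2*M)² = -49 + 7*(4*M²) = -49 + 28*M²)
B = 114 (B = -3 + (74 - 1*(-43)) = -3 + (74 + 43) = -3 + 117 = 114)
q(Y, u) = 111 (q(Y, u) = -111*(-1) = 111)
-43212 + q(B, -5*o(-4)*2) = -43212 + 111 = -43101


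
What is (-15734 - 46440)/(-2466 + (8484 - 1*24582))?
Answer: 4441/1326 ≈ 3.3492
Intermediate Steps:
(-15734 - 46440)/(-2466 + (8484 - 1*24582)) = -62174/(-2466 + (8484 - 24582)) = -62174/(-2466 - 16098) = -62174/(-18564) = -62174*(-1/18564) = 4441/1326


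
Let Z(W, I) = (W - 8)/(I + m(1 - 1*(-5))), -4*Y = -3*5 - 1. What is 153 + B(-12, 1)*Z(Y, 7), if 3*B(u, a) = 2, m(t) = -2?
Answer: 2287/15 ≈ 152.47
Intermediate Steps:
B(u, a) = 2/3 (B(u, a) = (1/3)*2 = 2/3)
Y = 4 (Y = -(-3*5 - 1)/4 = -(-15 - 1)/4 = -1/4*(-16) = 4)
Z(W, I) = (-8 + W)/(-2 + I) (Z(W, I) = (W - 8)/(I - 2) = (-8 + W)/(-2 + I))
153 + B(-12, 1)*Z(Y, 7) = 153 + 2*((-8 + 4)/(-2 + 7))/3 = 153 + 2*(-4/5)/3 = 153 + 2*((1/5)*(-4))/3 = 153 + (2/3)*(-4/5) = 153 - 8/15 = 2287/15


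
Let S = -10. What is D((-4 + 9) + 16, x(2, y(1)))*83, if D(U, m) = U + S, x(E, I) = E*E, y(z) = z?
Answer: 913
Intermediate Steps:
x(E, I) = E²
D(U, m) = -10 + U (D(U, m) = U - 10 = -10 + U)
D((-4 + 9) + 16, x(2, y(1)))*83 = (-10 + ((-4 + 9) + 16))*83 = (-10 + (5 + 16))*83 = (-10 + 21)*83 = 11*83 = 913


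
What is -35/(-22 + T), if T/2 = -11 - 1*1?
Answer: 35/46 ≈ 0.76087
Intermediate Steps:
T = -24 (T = 2*(-11 - 1*1) = 2*(-11 - 1) = 2*(-12) = -24)
-35/(-22 + T) = -35/(-22 - 24) = -35/(-46) = -35*(-1/46) = 35/46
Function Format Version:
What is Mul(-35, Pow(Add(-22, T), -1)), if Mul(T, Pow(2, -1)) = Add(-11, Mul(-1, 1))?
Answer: Rational(35, 46) ≈ 0.76087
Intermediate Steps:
T = -24 (T = Mul(2, Add(-11, Mul(-1, 1))) = Mul(2, Add(-11, -1)) = Mul(2, -12) = -24)
Mul(-35, Pow(Add(-22, T), -1)) = Mul(-35, Pow(Add(-22, -24), -1)) = Mul(-35, Pow(-46, -1)) = Mul(-35, Rational(-1, 46)) = Rational(35, 46)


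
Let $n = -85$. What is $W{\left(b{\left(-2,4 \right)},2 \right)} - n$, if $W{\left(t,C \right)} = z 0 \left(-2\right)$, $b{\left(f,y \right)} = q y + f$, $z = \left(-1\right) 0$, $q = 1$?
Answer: $85$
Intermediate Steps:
$z = 0$
$b{\left(f,y \right)} = f + y$ ($b{\left(f,y \right)} = 1 y + f = y + f = f + y$)
$W{\left(t,C \right)} = 0$ ($W{\left(t,C \right)} = 0 \cdot 0 \left(-2\right) = 0 \left(-2\right) = 0$)
$W{\left(b{\left(-2,4 \right)},2 \right)} - n = 0 - -85 = 0 + 85 = 85$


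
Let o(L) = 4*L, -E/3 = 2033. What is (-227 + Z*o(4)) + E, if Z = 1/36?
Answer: -56930/9 ≈ -6325.6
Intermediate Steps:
E = -6099 (E = -3*2033 = -6099)
Z = 1/36 ≈ 0.027778
(-227 + Z*o(4)) + E = (-227 + (4*4)/36) - 6099 = (-227 + (1/36)*16) - 6099 = (-227 + 4/9) - 6099 = -2039/9 - 6099 = -56930/9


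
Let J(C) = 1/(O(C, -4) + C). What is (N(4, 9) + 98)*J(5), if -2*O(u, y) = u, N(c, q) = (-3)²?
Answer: 214/5 ≈ 42.800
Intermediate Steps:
N(c, q) = 9
O(u, y) = -u/2
J(C) = 2/C (J(C) = 1/(-C/2 + C) = 1/(C/2) = 2/C)
(N(4, 9) + 98)*J(5) = (9 + 98)*(2/5) = 107*(2*(⅕)) = 107*(⅖) = 214/5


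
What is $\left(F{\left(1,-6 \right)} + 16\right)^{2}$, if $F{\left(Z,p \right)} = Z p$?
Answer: $100$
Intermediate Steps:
$\left(F{\left(1,-6 \right)} + 16\right)^{2} = \left(1 \left(-6\right) + 16\right)^{2} = \left(-6 + 16\right)^{2} = 10^{2} = 100$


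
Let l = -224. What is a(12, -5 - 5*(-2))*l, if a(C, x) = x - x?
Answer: 0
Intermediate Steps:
a(C, x) = 0
a(12, -5 - 5*(-2))*l = 0*(-224) = 0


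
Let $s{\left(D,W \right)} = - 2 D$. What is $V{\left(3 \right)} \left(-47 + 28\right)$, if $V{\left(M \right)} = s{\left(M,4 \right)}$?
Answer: $114$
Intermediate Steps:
$V{\left(M \right)} = - 2 M$
$V{\left(3 \right)} \left(-47 + 28\right) = \left(-2\right) 3 \left(-47 + 28\right) = \left(-6\right) \left(-19\right) = 114$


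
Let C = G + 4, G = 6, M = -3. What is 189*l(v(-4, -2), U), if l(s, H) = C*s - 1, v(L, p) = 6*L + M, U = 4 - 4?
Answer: -51219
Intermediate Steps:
U = 0
v(L, p) = -3 + 6*L (v(L, p) = 6*L - 3 = -3 + 6*L)
C = 10 (C = 6 + 4 = 10)
l(s, H) = -1 + 10*s (l(s, H) = 10*s - 1 = -1 + 10*s)
189*l(v(-4, -2), U) = 189*(-1 + 10*(-3 + 6*(-4))) = 189*(-1 + 10*(-3 - 24)) = 189*(-1 + 10*(-27)) = 189*(-1 - 270) = 189*(-271) = -51219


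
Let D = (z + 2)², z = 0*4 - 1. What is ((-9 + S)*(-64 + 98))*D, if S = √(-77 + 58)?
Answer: -306 + 34*I*√19 ≈ -306.0 + 148.2*I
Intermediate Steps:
S = I*√19 (S = √(-19) = I*√19 ≈ 4.3589*I)
z = -1 (z = 0 - 1 = -1)
D = 1 (D = (-1 + 2)² = 1² = 1)
((-9 + S)*(-64 + 98))*D = ((-9 + I*√19)*(-64 + 98))*1 = ((-9 + I*√19)*34)*1 = (-306 + 34*I*√19)*1 = -306 + 34*I*√19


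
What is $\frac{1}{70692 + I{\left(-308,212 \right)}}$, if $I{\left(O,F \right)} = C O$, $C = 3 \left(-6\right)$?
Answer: $\frac{1}{76236} \approx 1.3117 \cdot 10^{-5}$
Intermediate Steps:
$C = -18$
$I{\left(O,F \right)} = - 18 O$
$\frac{1}{70692 + I{\left(-308,212 \right)}} = \frac{1}{70692 - -5544} = \frac{1}{70692 + 5544} = \frac{1}{76236}$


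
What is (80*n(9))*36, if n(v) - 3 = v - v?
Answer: 8640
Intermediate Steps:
n(v) = 3 (n(v) = 3 + (v - v) = 3 + 0 = 3)
(80*n(9))*36 = (80*3)*36 = 240*36 = 8640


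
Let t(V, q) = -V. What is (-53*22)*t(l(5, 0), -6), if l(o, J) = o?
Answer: 5830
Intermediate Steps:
(-53*22)*t(l(5, 0), -6) = (-53*22)*(-1*5) = -1166*(-5) = 5830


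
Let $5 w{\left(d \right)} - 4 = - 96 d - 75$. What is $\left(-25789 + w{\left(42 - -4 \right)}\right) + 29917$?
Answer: $\frac{16153}{5} \approx 3230.6$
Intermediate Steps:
$w{\left(d \right)} = - \frac{71}{5} - \frac{96 d}{5}$ ($w{\left(d \right)} = \frac{4}{5} + \frac{- 96 d - 75}{5} = \frac{4}{5} + \frac{-75 - 96 d}{5} = \frac{4}{5} - \left(15 + \frac{96 d}{5}\right) = - \frac{71}{5} - \frac{96 d}{5}$)
$\left(-25789 + w{\left(42 - -4 \right)}\right) + 29917 = \left(-25789 - \left(\frac{71}{5} + \frac{96 \left(42 - -4\right)}{5}\right)\right) + 29917 = \left(-25789 - \left(\frac{71}{5} + \frac{96 \left(42 + 4\right)}{5}\right)\right) + 29917 = \left(-25789 - \frac{4487}{5}\right) + 29917 = - \frac{133432}{5} + 29917 = \frac{16153}{5}$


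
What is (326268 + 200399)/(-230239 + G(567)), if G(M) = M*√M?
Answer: -121259283413/52827712858 - 2687581701*√7/52827712858 ≈ -2.4300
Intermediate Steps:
G(M) = M^(3/2)
(326268 + 200399)/(-230239 + G(567)) = (326268 + 200399)/(-230239 + 567^(3/2)) = 526667/(-230239 + 5103*√7)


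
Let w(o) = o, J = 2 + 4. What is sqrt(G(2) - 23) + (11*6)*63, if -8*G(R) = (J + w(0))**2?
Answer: 4158 + I*sqrt(110)/2 ≈ 4158.0 + 5.244*I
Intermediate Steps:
J = 6
G(R) = -9/2 (G(R) = -(6 + 0)**2/8 = -1/8*6**2 = -1/8*36 = -9/2)
sqrt(G(2) - 23) + (11*6)*63 = sqrt(-9/2 - 23) + (11*6)*63 = sqrt(-55/2) + 66*63 = I*sqrt(110)/2 + 4158 = 4158 + I*sqrt(110)/2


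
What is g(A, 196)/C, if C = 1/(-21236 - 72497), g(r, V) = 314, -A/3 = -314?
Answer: -29432162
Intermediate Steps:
A = 942 (A = -3*(-314) = 942)
C = -1/93733 (C = 1/(-93733) = -1/93733 ≈ -1.0669e-5)
g(A, 196)/C = 314/(-1/93733) = 314*(-93733) = -29432162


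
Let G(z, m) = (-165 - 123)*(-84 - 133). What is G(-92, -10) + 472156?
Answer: 534652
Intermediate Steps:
G(z, m) = 62496 (G(z, m) = -288*(-217) = 62496)
G(-92, -10) + 472156 = 62496 + 472156 = 534652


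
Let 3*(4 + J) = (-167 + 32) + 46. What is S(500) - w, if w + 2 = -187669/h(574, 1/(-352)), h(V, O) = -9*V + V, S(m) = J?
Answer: -999247/13776 ≈ -72.535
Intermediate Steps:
J = -101/3 (J = -4 + ((-167 + 32) + 46)/3 = -4 + (-135 + 46)/3 = -4 + (1/3)*(-89) = -4 - 89/3 = -101/3 ≈ -33.667)
S(m) = -101/3
h(V, O) = -8*V
w = 178485/4592 (w = -2 - 187669/((-8*574)) = -2 - 187669/(-4592) = -2 - 187669*(-1/4592) = -2 + 187669/4592 = 178485/4592 ≈ 38.869)
S(500) - w = -101/3 - 1*178485/4592 = -101/3 - 178485/4592 = -999247/13776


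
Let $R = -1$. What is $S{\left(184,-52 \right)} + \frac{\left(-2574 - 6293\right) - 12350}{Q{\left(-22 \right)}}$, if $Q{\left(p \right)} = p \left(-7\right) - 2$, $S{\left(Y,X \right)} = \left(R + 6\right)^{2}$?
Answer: $- \frac{17417}{152} \approx -114.59$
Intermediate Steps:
$S{\left(Y,X \right)} = 25$ ($S{\left(Y,X \right)} = \left(-1 + 6\right)^{2} = 5^{2} = 25$)
$Q{\left(p \right)} = -2 - 7 p$ ($Q{\left(p \right)} = - 7 p - 2 = -2 - 7 p$)
$S{\left(184,-52 \right)} + \frac{\left(-2574 - 6293\right) - 12350}{Q{\left(-22 \right)}} = 25 + \frac{\left(-2574 - 6293\right) - 12350}{-2 - -154} = 25 + \frac{-8867 - 12350}{-2 + 154} = 25 - \frac{21217}{152} = - \frac{17417}{152}$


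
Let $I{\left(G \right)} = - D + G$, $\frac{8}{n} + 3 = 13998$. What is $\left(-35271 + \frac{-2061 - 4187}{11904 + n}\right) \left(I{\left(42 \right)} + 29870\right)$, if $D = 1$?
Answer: $- \frac{21970048885899786}{20824561} \approx -1.055 \cdot 10^{9}$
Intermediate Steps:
$n = \frac{8}{13995}$ ($n = \frac{8}{-3 + 13998} = \frac{8}{13995} \approx 0.00057163$)
$I{\left(G \right)} = -1 + G$ ($I{\left(G \right)} = \left(-1\right) 1 + G = -1 + G$)
$\left(-35271 + \frac{-2061 - 4187}{11904 + n}\right) \left(I{\left(42 \right)} + 29870\right) = \left(-35271 + \frac{-2061 - 4187}{11904 + \frac{8}{13995}}\right) \left(\left(-1 + 42\right) + 29870\right) = \left(-35271 - \frac{6248}{\frac{166596488}{13995}}\right) \left(41 + 29870\right) = \left(-35271 - \frac{10930095}{20824561}\right) 29911 = \left(- \frac{734514021126}{20824561}\right) 29911 = - \frac{21970048885899786}{20824561}$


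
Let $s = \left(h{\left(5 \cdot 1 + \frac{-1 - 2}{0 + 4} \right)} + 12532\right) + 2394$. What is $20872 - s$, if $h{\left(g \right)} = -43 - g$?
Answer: $\frac{23973}{4} \approx 5993.3$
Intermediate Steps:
$s = \frac{59515}{4}$ ($s = \left(\left(-43 - \left(5 \cdot 1 + \frac{-1 - 2}{0 + 4}\right)\right) + 12532\right) + 2394 = \left(\left(-43 - \left(5 - \frac{3}{4}\right)\right) + 12532\right) + 2394 = \left(\left(-43 - \frac{17}{4}\right) + 12532\right) + 2394 = \left(- \frac{189}{4} + 12532\right) + 2394 = \frac{49939}{4} + 2394 = \frac{59515}{4} \approx 14879.0$)
$20872 - s = 20872 - \frac{59515}{4} = \frac{23973}{4}$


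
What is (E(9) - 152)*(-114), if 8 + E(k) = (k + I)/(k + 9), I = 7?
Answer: 54416/3 ≈ 18139.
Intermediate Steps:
E(k) = -8 + (7 + k)/(9 + k) (E(k) = -8 + (k + 7)/(k + 9) = -8 + (7 + k)/(9 + k))
(E(9) - 152)*(-114) = ((-65 - 7*9)/(9 + 9) - 152)*(-114) = ((-65 - 63)/18 - 152)*(-114) = ((1/18)*(-128) - 152)*(-114) = (-64/9 - 152)*(-114) = -1432/9*(-114) = 54416/3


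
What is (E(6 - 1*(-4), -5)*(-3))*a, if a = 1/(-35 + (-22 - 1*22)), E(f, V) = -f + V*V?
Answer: 45/79 ≈ 0.56962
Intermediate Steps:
E(f, V) = V² - f (E(f, V) = -f + V² = V² - f)
a = -1/79 (a = 1/(-35 + (-22 - 22)) = 1/(-35 - 44) = 1/(-79) = -1/79 ≈ -0.012658)
(E(6 - 1*(-4), -5)*(-3))*a = (((-5)² - (6 - 1*(-4)))*(-3))*(-1/79) = ((25 - (6 + 4))*(-3))*(-1/79) = ((25 - 1*10)*(-3))*(-1/79) = ((25 - 10)*(-3))*(-1/79) = (15*(-3))*(-1/79) = -45*(-1/79) = 45/79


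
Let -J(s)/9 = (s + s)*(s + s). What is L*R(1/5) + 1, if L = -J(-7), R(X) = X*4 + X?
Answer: 1765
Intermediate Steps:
R(X) = 5*X (R(X) = 4*X + X = 5*X)
J(s) = -36*s² (J(s) = -9*(s + s)*(s + s) = -9*2*s*2*s = -36*s²)
L = 1764 (L = -(-36)*(-7)² = -(-36)*49 = -1*(-1764) = 1764)
L*R(1/5) + 1 = 1764*(5/5) + 1 = 1764*(5*(⅕)) + 1 = 1764*1 + 1 = 1764 + 1 = 1765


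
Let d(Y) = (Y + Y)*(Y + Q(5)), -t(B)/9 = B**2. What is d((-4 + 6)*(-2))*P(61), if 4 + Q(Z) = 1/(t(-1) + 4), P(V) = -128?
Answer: -41984/5 ≈ -8396.8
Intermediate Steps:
t(B) = -9*B**2
Q(Z) = -21/5 (Q(Z) = -4 + 1/(-9*(-1)**2 + 4) = -4 + 1/(-9*1 + 4) = -4 + 1/(-9 + 4) = -4 + 1/(-5) = -4 - 1/5 = -21/5)
d(Y) = 2*Y*(-21/5 + Y) (d(Y) = (Y + Y)*(Y - 21/5) = (2*Y)*(-21/5 + Y) = 2*Y*(-21/5 + Y))
d((-4 + 6)*(-2))*P(61) = (2*((-4 + 6)*(-2))*(-21 + 5*((-4 + 6)*(-2)))/5)*(-128) = (2*(2*(-2))*(-21 + 5*(2*(-2)))/5)*(-128) = ((2/5)*(-4)*(-21 + 5*(-4)))*(-128) = ((2/5)*(-4)*(-21 - 20))*(-128) = ((2/5)*(-4)*(-41))*(-128) = (328/5)*(-128) = -41984/5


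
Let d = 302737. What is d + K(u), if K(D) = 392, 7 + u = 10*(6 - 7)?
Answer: 303129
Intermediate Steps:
u = -17 (u = -7 + 10*(6 - 7) = -7 + 10*(-1) = -7 - 10 = -17)
d + K(u) = 302737 + 392 = 303129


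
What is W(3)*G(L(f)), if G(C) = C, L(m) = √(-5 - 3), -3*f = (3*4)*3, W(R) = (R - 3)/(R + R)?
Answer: 0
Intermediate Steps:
W(R) = (-3 + R)/(2*R) (W(R) = (-3 + R)/((2*R)) = (-3 + R)*(1/(2*R)) = (-3 + R)/(2*R))
f = -12 (f = -3*4*3/3 = -4*3 = -⅓*36 = -12)
L(m) = 2*I*√2 (L(m) = √(-8) = 2*I*√2)
W(3)*G(L(f)) = ((½)*(-3 + 3)/3)*(2*I*√2) = ((½)*(⅓)*0)*(2*I*√2) = 0*(2*I*√2) = 0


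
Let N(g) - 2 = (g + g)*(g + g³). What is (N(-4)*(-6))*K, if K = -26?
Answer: 85176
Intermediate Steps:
N(g) = 2 + 2*g*(g + g³) (N(g) = 2 + (g + g)*(g + g³) = 2 + (2*g)*(g + g³) = 2 + 2*g*(g + g³))
(N(-4)*(-6))*K = ((2 + 2*(-4)² + 2*(-4)⁴)*(-6))*(-26) = ((2 + 2*16 + 2*256)*(-6))*(-26) = ((2 + 32 + 512)*(-6))*(-26) = (546*(-6))*(-26) = -3276*(-26) = 85176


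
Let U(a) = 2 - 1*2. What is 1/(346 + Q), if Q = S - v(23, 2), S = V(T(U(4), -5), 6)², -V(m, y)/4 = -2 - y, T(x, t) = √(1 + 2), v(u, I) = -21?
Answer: 1/1391 ≈ 0.00071891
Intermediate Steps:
U(a) = 0 (U(a) = 2 - 2 = 0)
T(x, t) = √3
V(m, y) = 8 + 4*y (V(m, y) = -4*(-2 - y) = 8 + 4*y)
S = 1024 (S = (8 + 4*6)² = (8 + 24)² = 32² = 1024)
Q = 1045 (Q = 1024 - 1*(-21) = 1024 + 21 = 1045)
1/(346 + Q) = 1/(346 + 1045) = 1/1391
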